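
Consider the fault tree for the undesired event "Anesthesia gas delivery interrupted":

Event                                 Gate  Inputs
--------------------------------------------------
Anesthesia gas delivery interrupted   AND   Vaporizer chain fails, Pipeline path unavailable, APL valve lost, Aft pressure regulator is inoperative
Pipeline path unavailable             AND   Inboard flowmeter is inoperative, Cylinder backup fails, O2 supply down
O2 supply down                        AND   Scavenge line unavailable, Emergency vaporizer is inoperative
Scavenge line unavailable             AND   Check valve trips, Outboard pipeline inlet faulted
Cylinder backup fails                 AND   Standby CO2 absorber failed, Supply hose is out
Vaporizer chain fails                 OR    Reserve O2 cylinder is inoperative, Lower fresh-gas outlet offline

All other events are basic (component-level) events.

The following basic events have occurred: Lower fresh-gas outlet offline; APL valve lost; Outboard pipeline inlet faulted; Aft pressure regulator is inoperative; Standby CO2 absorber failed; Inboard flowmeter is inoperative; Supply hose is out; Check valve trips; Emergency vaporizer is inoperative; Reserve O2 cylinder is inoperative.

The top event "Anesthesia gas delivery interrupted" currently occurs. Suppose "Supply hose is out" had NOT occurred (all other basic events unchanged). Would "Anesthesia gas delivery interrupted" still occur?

No

Counterfactual: set "Supply hose is out" to not occurred.
Vaporizer chain fails [OR]: Reserve O2 cylinder is inoperative=occurs, Lower fresh-gas outlet offline=occurs → at least one input occurs → occurs.
Cylinder backup fails [AND]: Standby CO2 absorber failed=occurs, Supply hose is out=not → not all inputs occur → does not occur.
Scavenge line unavailable [AND]: Check valve trips=occurs, Outboard pipeline inlet faulted=occurs → all inputs occur → occurs.
O2 supply down [AND]: Scavenge line unavailable=occurs, Emergency vaporizer is inoperative=occurs → all inputs occur → occurs.
Pipeline path unavailable [AND]: Inboard flowmeter is inoperative=occurs, Cylinder backup fails=not, O2 supply down=occurs → not all inputs occur → does not occur.
Anesthesia gas delivery interrupted [AND]: Vaporizer chain fails=occurs, Pipeline path unavailable=not, APL valve lost=occurs, Aft pressure regulator is inoperative=occurs → not all inputs occur → does not occur.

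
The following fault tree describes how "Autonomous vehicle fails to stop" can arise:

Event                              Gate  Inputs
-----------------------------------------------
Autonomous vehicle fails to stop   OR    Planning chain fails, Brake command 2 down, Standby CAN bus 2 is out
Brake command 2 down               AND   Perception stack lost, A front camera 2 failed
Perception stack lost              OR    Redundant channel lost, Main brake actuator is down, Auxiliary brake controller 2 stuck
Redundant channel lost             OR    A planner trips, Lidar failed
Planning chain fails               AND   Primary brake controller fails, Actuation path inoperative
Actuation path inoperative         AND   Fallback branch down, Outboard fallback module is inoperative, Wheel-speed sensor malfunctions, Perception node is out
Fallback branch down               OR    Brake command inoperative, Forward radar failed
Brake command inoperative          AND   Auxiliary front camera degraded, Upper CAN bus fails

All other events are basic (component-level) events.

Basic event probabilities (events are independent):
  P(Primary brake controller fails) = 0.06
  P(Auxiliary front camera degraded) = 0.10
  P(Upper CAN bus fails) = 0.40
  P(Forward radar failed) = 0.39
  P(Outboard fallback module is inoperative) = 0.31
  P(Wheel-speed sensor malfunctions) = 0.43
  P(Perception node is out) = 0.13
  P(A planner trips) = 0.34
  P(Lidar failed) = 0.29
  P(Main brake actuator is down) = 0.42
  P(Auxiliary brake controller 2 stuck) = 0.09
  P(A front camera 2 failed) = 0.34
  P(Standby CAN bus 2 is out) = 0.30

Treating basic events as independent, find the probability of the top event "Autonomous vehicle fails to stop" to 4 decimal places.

0.4794

P(Brake command inoperative) [AND] = 0.10 × 0.40 = 0.040000
P(Fallback branch down) [OR] = 1 − (1−0.040000) × (1−0.39) = 0.414400
P(Actuation path inoperative) [AND] = 0.414400 × 0.31 × 0.43 × 0.13 = 0.007181
P(Planning chain fails) [AND] = 0.06 × 0.007181 = 0.000431
P(Redundant channel lost) [OR] = 1 − (1−0.34) × (1−0.29) = 0.531400
P(Perception stack lost) [OR] = 1 − (1−0.531400) × (1−0.42) × (1−0.09) = 0.752673
P(Brake command 2 down) [AND] = 0.752673 × 0.34 = 0.255909
P(Autonomous vehicle fails to stop) [OR] = 1 − (1−0.000431) × (1−0.255909) × (1−0.30) = 0.479361
Rounded to 4 decimal places: P(Autonomous vehicle fails to stop) ≈ 0.4794.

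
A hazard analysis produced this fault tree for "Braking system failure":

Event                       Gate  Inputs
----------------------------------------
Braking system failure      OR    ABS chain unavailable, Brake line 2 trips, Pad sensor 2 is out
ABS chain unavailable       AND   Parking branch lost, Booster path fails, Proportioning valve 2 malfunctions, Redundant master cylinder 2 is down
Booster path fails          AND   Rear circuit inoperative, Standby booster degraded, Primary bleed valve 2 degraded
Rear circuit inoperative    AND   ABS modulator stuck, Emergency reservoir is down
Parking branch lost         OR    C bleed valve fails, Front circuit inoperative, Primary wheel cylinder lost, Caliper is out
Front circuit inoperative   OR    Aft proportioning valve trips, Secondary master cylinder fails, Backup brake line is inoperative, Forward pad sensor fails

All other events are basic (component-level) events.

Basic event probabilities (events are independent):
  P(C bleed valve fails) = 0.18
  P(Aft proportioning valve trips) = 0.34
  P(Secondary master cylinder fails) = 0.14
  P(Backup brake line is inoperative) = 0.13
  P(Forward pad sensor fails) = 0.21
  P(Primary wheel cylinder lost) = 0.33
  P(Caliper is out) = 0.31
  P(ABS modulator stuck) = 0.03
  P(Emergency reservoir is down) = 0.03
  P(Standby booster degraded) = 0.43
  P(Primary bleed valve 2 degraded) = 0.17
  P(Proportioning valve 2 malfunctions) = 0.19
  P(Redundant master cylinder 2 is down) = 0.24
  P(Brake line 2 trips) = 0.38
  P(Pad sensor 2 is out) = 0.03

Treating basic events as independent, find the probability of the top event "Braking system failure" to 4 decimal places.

P(Front circuit inoperative) [OR] = 1 − (1−0.34) × (1−0.14) × (1−0.13) × (1−0.21) = 0.609889
P(Parking branch lost) [OR] = 1 − (1−0.18) × (1−0.609889) × (1−0.33) × (1−0.31) = 0.852114
P(Rear circuit inoperative) [AND] = 0.03 × 0.03 = 0.000900
P(Booster path fails) [AND] = 0.000900 × 0.43 × 0.17 = 0.000066
P(ABS chain unavailable) [AND] = 0.852114 × 0.000066 × 0.19 × 0.24 = 0.000003
P(Braking system failure) [OR] = 1 − (1−0.000003) × (1−0.38) × (1−0.03) = 0.398602
Rounded to 4 decimal places: P(Braking system failure) ≈ 0.3986.

0.3986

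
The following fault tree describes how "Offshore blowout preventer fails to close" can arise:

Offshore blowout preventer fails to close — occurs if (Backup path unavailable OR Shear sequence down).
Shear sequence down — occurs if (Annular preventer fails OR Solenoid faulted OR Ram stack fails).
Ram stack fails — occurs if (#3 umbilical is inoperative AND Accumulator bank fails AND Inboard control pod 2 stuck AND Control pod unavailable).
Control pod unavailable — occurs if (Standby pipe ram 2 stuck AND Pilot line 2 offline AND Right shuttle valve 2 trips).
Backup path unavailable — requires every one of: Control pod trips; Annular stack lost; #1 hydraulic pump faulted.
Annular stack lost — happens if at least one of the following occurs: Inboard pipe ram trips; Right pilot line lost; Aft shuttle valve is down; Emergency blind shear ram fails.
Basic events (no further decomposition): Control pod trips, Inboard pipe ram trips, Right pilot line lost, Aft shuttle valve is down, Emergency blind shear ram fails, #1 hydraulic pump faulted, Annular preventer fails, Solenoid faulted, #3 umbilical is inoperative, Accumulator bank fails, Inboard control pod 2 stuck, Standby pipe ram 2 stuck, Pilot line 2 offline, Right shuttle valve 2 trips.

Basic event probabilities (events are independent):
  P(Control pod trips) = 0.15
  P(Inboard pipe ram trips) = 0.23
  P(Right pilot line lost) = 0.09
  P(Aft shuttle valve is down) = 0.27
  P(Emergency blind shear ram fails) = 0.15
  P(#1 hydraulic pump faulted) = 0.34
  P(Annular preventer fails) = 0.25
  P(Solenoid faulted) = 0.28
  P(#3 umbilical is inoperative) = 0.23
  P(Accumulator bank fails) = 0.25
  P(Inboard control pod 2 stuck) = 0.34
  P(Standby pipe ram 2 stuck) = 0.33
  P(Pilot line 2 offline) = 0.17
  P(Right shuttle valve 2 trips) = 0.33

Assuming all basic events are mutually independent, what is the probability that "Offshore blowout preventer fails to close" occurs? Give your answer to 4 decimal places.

P(Annular stack lost) [OR] = 1 − (1−0.23) × (1−0.09) × (1−0.27) × (1−0.15) = 0.565216
P(Backup path unavailable) [AND] = 0.15 × 0.565216 × 0.34 = 0.028826
P(Control pod unavailable) [AND] = 0.33 × 0.17 × 0.33 = 0.018513
P(Ram stack fails) [AND] = 0.23 × 0.25 × 0.34 × 0.018513 = 0.000362
P(Shear sequence down) [OR] = 1 − (1−0.25) × (1−0.28) × (1−0.000362) = 0.460195
P(Offshore blowout preventer fails to close) [OR] = 1 − (1−0.028826) × (1−0.460195) = 0.475755
Rounded to 4 decimal places: P(Offshore blowout preventer fails to close) ≈ 0.4758.

0.4758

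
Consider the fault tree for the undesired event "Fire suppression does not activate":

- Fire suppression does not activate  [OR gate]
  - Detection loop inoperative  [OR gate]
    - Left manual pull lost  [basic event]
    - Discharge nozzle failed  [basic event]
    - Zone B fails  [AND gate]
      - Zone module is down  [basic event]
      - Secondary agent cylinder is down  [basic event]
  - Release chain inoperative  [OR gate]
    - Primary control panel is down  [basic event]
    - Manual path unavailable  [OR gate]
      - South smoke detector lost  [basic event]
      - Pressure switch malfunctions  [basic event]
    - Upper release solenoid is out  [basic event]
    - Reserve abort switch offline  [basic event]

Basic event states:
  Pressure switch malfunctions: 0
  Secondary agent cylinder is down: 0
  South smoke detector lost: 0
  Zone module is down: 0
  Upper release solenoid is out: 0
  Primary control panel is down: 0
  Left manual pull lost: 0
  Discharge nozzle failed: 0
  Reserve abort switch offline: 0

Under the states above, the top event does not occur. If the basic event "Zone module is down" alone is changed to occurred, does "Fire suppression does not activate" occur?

No

Counterfactual: set "Zone module is down" to occurred.
Zone B fails [AND]: Zone module is down=occurs, Secondary agent cylinder is down=not → not all inputs occur → does not occur.
Detection loop inoperative [OR]: Left manual pull lost=not, Discharge nozzle failed=not, Zone B fails=not → no input occurs → does not occur.
Manual path unavailable [OR]: South smoke detector lost=not, Pressure switch malfunctions=not → no input occurs → does not occur.
Release chain inoperative [OR]: Primary control panel is down=not, Manual path unavailable=not, Upper release solenoid is out=not, Reserve abort switch offline=not → no input occurs → does not occur.
Fire suppression does not activate [OR]: Detection loop inoperative=not, Release chain inoperative=not → no input occurs → does not occur.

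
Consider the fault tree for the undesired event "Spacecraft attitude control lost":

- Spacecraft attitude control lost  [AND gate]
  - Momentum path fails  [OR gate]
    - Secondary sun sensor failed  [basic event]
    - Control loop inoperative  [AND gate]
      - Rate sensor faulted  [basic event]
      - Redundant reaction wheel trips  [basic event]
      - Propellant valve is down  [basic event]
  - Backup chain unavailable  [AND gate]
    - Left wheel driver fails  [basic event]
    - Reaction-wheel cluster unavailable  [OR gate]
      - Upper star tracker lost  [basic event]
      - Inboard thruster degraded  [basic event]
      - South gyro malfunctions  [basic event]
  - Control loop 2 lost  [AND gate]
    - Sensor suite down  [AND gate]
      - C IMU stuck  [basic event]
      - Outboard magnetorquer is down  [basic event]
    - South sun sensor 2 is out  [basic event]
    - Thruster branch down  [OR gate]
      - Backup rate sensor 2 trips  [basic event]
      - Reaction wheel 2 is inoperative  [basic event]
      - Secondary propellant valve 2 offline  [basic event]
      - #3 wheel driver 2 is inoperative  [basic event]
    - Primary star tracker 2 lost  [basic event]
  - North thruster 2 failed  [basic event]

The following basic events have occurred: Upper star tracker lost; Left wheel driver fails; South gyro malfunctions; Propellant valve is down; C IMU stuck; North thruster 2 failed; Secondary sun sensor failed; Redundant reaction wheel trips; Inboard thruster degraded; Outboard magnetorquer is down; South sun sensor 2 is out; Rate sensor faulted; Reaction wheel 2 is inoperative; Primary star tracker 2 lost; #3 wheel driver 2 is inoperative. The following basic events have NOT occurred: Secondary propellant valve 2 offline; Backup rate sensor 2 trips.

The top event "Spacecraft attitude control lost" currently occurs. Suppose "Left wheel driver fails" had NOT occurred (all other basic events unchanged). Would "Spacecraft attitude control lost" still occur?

No

Counterfactual: set "Left wheel driver fails" to not occurred.
Control loop inoperative [AND]: Rate sensor faulted=occurs, Redundant reaction wheel trips=occurs, Propellant valve is down=occurs → all inputs occur → occurs.
Momentum path fails [OR]: Secondary sun sensor failed=occurs, Control loop inoperative=occurs → at least one input occurs → occurs.
Reaction-wheel cluster unavailable [OR]: Upper star tracker lost=occurs, Inboard thruster degraded=occurs, South gyro malfunctions=occurs → at least one input occurs → occurs.
Backup chain unavailable [AND]: Left wheel driver fails=not, Reaction-wheel cluster unavailable=occurs → not all inputs occur → does not occur.
Sensor suite down [AND]: C IMU stuck=occurs, Outboard magnetorquer is down=occurs → all inputs occur → occurs.
Thruster branch down [OR]: Backup rate sensor 2 trips=not, Reaction wheel 2 is inoperative=occurs, Secondary propellant valve 2 offline=not, #3 wheel driver 2 is inoperative=occurs → at least one input occurs → occurs.
Control loop 2 lost [AND]: Sensor suite down=occurs, South sun sensor 2 is out=occurs, Thruster branch down=occurs, Primary star tracker 2 lost=occurs → all inputs occur → occurs.
Spacecraft attitude control lost [AND]: Momentum path fails=occurs, Backup chain unavailable=not, Control loop 2 lost=occurs, North thruster 2 failed=occurs → not all inputs occur → does not occur.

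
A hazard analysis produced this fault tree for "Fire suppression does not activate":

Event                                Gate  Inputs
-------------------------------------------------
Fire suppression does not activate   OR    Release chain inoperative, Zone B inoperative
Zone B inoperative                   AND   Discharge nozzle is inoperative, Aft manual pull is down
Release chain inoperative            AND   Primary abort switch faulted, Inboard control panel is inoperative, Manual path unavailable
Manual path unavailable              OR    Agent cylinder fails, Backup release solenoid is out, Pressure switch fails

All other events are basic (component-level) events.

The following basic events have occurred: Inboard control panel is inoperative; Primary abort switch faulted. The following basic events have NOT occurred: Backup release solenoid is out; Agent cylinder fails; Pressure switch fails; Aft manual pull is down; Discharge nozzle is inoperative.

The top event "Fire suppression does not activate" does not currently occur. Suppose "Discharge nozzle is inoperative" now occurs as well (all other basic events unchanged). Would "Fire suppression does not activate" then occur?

Counterfactual: set "Discharge nozzle is inoperative" to occurred.
Manual path unavailable [OR]: Agent cylinder fails=not, Backup release solenoid is out=not, Pressure switch fails=not → no input occurs → does not occur.
Release chain inoperative [AND]: Primary abort switch faulted=occurs, Inboard control panel is inoperative=occurs, Manual path unavailable=not → not all inputs occur → does not occur.
Zone B inoperative [AND]: Discharge nozzle is inoperative=occurs, Aft manual pull is down=not → not all inputs occur → does not occur.
Fire suppression does not activate [OR]: Release chain inoperative=not, Zone B inoperative=not → no input occurs → does not occur.

No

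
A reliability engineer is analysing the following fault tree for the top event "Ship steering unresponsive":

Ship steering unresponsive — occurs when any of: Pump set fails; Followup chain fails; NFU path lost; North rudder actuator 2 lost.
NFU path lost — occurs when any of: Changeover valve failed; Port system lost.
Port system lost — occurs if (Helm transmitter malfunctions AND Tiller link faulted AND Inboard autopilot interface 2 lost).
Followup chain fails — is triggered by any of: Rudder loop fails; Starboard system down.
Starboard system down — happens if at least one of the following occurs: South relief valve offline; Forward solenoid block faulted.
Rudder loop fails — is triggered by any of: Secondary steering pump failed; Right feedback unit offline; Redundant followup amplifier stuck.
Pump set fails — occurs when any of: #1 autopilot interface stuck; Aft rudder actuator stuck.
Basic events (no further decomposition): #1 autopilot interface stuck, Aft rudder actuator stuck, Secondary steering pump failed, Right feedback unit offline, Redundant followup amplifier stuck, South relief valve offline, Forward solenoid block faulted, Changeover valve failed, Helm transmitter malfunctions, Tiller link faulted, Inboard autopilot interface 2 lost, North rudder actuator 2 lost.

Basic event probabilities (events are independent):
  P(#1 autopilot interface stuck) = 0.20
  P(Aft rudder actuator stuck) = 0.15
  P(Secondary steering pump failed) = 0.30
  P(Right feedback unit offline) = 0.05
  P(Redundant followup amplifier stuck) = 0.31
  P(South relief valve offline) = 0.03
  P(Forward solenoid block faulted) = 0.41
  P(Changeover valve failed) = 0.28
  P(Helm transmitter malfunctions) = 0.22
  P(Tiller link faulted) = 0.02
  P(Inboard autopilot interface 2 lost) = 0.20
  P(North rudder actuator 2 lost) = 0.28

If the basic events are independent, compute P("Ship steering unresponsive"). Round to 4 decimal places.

0.9075

P(Pump set fails) [OR] = 1 − (1−0.20) × (1−0.15) = 0.320000
P(Rudder loop fails) [OR] = 1 − (1−0.30) × (1−0.05) × (1−0.31) = 0.541150
P(Starboard system down) [OR] = 1 − (1−0.03) × (1−0.41) = 0.427700
P(Followup chain fails) [OR] = 1 − (1−0.541150) × (1−0.427700) = 0.737400
P(Port system lost) [AND] = 0.22 × 0.02 × 0.20 = 0.000880
P(NFU path lost) [OR] = 1 − (1−0.28) × (1−0.000880) = 0.280634
P(Ship steering unresponsive) [OR] = 1 − (1−0.320000) × (1−0.737400) × (1−0.280634) × (1−0.28) = 0.907512
Rounded to 4 decimal places: P(Ship steering unresponsive) ≈ 0.9075.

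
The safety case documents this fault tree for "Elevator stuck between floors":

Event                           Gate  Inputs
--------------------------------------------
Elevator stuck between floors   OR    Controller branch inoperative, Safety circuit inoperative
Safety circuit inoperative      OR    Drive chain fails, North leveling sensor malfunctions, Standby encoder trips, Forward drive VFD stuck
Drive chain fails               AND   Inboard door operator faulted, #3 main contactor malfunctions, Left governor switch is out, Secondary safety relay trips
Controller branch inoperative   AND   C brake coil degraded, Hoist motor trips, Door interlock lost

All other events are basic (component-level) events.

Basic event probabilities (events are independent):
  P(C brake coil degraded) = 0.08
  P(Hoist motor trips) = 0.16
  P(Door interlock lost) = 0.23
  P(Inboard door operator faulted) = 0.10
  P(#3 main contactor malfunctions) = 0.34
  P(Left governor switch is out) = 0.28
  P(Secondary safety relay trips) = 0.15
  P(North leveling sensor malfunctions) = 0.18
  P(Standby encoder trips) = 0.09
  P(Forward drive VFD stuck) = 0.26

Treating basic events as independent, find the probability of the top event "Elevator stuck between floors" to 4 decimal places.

P(Controller branch inoperative) [AND] = 0.08 × 0.16 × 0.23 = 0.002944
P(Drive chain fails) [AND] = 0.10 × 0.34 × 0.28 × 0.15 = 0.001428
P(Safety circuit inoperative) [OR] = 1 − (1−0.001428) × (1−0.18) × (1−0.09) × (1−0.26) = 0.448601
P(Elevator stuck between floors) [OR] = 1 − (1−0.002944) × (1−0.448601) = 0.450224
Rounded to 4 decimal places: P(Elevator stuck between floors) ≈ 0.4502.

0.4502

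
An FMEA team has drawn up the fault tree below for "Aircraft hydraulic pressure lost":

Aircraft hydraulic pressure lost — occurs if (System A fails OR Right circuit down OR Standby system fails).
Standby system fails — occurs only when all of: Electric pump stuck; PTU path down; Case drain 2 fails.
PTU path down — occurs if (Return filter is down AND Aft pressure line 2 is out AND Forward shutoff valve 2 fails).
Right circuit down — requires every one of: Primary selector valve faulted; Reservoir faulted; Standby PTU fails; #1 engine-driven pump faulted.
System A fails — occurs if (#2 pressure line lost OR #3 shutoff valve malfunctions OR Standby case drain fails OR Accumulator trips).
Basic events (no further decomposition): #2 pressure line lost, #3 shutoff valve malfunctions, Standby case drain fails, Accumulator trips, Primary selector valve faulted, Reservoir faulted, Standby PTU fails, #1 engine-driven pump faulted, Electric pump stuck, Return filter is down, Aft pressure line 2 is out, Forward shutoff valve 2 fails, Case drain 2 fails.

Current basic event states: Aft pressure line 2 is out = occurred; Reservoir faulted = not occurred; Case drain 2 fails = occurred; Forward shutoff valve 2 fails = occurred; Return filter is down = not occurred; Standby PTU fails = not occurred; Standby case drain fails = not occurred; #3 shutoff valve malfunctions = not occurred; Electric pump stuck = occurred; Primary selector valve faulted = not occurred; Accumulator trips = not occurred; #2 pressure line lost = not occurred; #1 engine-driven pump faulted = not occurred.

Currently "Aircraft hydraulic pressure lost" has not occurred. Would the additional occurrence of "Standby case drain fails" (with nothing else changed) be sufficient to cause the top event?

Yes

Counterfactual: set "Standby case drain fails" to occurred.
System A fails [OR]: #2 pressure line lost=not, #3 shutoff valve malfunctions=not, Standby case drain fails=occurs, Accumulator trips=not → at least one input occurs → occurs.
Right circuit down [AND]: Primary selector valve faulted=not, Reservoir faulted=not, Standby PTU fails=not, #1 engine-driven pump faulted=not → not all inputs occur → does not occur.
PTU path down [AND]: Return filter is down=not, Aft pressure line 2 is out=occurs, Forward shutoff valve 2 fails=occurs → not all inputs occur → does not occur.
Standby system fails [AND]: Electric pump stuck=occurs, PTU path down=not, Case drain 2 fails=occurs → not all inputs occur → does not occur.
Aircraft hydraulic pressure lost [OR]: System A fails=occurs, Right circuit down=not, Standby system fails=not → at least one input occurs → occurs.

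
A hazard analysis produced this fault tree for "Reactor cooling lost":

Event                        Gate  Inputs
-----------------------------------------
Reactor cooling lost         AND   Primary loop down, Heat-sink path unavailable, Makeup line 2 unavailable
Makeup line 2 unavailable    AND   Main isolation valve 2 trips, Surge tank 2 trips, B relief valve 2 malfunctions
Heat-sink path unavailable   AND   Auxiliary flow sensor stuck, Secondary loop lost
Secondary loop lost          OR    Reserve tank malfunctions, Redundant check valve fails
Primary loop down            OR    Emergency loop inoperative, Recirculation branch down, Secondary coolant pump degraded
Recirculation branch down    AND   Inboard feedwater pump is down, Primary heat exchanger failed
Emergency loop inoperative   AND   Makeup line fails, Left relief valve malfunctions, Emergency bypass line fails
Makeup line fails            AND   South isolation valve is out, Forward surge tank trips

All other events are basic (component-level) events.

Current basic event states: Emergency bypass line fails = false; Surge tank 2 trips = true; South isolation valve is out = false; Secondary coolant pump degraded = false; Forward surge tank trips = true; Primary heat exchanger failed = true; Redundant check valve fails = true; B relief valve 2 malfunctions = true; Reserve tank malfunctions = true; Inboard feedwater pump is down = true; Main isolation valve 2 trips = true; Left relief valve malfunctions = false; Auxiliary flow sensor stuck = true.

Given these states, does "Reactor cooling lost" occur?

Yes

Makeup line fails [AND]: South isolation valve is out=not, Forward surge tank trips=occurs → not all inputs occur → does not occur.
Emergency loop inoperative [AND]: Makeup line fails=not, Left relief valve malfunctions=not, Emergency bypass line fails=not → not all inputs occur → does not occur.
Recirculation branch down [AND]: Inboard feedwater pump is down=occurs, Primary heat exchanger failed=occurs → all inputs occur → occurs.
Primary loop down [OR]: Emergency loop inoperative=not, Recirculation branch down=occurs, Secondary coolant pump degraded=not → at least one input occurs → occurs.
Secondary loop lost [OR]: Reserve tank malfunctions=occurs, Redundant check valve fails=occurs → at least one input occurs → occurs.
Heat-sink path unavailable [AND]: Auxiliary flow sensor stuck=occurs, Secondary loop lost=occurs → all inputs occur → occurs.
Makeup line 2 unavailable [AND]: Main isolation valve 2 trips=occurs, Surge tank 2 trips=occurs, B relief valve 2 malfunctions=occurs → all inputs occur → occurs.
Reactor cooling lost [AND]: Primary loop down=occurs, Heat-sink path unavailable=occurs, Makeup line 2 unavailable=occurs → all inputs occur → occurs.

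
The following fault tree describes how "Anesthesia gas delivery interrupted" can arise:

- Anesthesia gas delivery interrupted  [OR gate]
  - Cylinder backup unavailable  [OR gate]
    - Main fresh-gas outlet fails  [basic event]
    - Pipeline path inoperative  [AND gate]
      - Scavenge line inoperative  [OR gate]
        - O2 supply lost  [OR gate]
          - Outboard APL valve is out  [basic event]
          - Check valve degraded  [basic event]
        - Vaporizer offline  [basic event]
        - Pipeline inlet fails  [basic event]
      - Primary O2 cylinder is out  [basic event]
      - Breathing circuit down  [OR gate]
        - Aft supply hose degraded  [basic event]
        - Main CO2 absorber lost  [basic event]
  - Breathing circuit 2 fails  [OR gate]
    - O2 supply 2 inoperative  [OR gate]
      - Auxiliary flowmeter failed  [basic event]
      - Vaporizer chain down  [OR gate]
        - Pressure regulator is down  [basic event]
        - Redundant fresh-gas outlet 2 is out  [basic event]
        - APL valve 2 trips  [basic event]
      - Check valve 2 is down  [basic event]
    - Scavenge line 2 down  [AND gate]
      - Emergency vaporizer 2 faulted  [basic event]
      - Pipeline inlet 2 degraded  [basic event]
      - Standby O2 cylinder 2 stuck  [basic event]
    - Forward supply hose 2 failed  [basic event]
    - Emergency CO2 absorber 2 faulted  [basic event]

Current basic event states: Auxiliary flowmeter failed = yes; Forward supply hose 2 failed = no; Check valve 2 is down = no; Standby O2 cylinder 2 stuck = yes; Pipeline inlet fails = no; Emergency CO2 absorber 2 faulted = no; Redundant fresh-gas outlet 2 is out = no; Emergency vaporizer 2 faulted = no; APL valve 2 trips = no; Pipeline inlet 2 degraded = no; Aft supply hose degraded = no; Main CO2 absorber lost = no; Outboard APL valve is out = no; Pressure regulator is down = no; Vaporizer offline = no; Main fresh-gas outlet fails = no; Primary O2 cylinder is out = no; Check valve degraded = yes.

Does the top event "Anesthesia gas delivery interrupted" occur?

O2 supply lost [OR]: Outboard APL valve is out=not, Check valve degraded=occurs → at least one input occurs → occurs.
Scavenge line inoperative [OR]: O2 supply lost=occurs, Vaporizer offline=not, Pipeline inlet fails=not → at least one input occurs → occurs.
Breathing circuit down [OR]: Aft supply hose degraded=not, Main CO2 absorber lost=not → no input occurs → does not occur.
Pipeline path inoperative [AND]: Scavenge line inoperative=occurs, Primary O2 cylinder is out=not, Breathing circuit down=not → not all inputs occur → does not occur.
Cylinder backup unavailable [OR]: Main fresh-gas outlet fails=not, Pipeline path inoperative=not → no input occurs → does not occur.
Vaporizer chain down [OR]: Pressure regulator is down=not, Redundant fresh-gas outlet 2 is out=not, APL valve 2 trips=not → no input occurs → does not occur.
O2 supply 2 inoperative [OR]: Auxiliary flowmeter failed=occurs, Vaporizer chain down=not, Check valve 2 is down=not → at least one input occurs → occurs.
Scavenge line 2 down [AND]: Emergency vaporizer 2 faulted=not, Pipeline inlet 2 degraded=not, Standby O2 cylinder 2 stuck=occurs → not all inputs occur → does not occur.
Breathing circuit 2 fails [OR]: O2 supply 2 inoperative=occurs, Scavenge line 2 down=not, Forward supply hose 2 failed=not, Emergency CO2 absorber 2 faulted=not → at least one input occurs → occurs.
Anesthesia gas delivery interrupted [OR]: Cylinder backup unavailable=not, Breathing circuit 2 fails=occurs → at least one input occurs → occurs.

Yes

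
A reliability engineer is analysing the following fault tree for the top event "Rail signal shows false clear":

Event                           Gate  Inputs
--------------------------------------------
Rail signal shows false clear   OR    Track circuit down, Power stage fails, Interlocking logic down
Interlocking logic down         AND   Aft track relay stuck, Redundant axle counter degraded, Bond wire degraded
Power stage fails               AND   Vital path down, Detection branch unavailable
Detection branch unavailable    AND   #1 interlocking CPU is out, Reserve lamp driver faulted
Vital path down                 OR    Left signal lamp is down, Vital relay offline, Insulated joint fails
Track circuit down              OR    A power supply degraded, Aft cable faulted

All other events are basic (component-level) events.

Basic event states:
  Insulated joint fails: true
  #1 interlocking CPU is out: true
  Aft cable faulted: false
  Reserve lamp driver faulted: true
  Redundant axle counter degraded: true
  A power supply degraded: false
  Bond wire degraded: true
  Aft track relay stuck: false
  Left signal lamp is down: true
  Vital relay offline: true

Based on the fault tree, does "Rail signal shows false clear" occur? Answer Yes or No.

Track circuit down [OR]: A power supply degraded=not, Aft cable faulted=not → no input occurs → does not occur.
Vital path down [OR]: Left signal lamp is down=occurs, Vital relay offline=occurs, Insulated joint fails=occurs → at least one input occurs → occurs.
Detection branch unavailable [AND]: #1 interlocking CPU is out=occurs, Reserve lamp driver faulted=occurs → all inputs occur → occurs.
Power stage fails [AND]: Vital path down=occurs, Detection branch unavailable=occurs → all inputs occur → occurs.
Interlocking logic down [AND]: Aft track relay stuck=not, Redundant axle counter degraded=occurs, Bond wire degraded=occurs → not all inputs occur → does not occur.
Rail signal shows false clear [OR]: Track circuit down=not, Power stage fails=occurs, Interlocking logic down=not → at least one input occurs → occurs.

Yes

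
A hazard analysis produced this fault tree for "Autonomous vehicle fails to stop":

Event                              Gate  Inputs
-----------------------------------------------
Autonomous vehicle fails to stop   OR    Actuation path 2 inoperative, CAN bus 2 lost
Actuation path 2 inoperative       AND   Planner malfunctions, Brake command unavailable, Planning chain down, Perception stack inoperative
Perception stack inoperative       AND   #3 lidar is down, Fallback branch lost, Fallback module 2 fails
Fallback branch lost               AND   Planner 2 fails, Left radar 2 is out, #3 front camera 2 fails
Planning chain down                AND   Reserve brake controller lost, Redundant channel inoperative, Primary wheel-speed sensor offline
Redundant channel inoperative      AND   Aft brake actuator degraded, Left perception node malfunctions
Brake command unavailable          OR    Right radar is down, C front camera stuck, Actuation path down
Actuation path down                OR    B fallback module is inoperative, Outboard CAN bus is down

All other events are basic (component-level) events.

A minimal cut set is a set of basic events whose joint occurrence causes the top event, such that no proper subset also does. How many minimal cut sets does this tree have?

5

Actuation path down [OR]: union of children's cut sets → 2 cut set(s).
Brake command unavailable [OR]: union of children's cut sets → 4 cut set(s).
Redundant channel inoperative [AND]: one cut set from each child combined → 1 × 1 = 1 cut set(s).
Planning chain down [AND]: one cut set from each child combined → 1 × 1 × 1 = 1 cut set(s).
Fallback branch lost [AND]: one cut set from each child combined → 1 × 1 × 1 = 1 cut set(s).
Perception stack inoperative [AND]: one cut set from each child combined → 1 × 1 × 1 = 1 cut set(s).
Actuation path 2 inoperative [AND]: one cut set from each child combined → 1 × 4 × 1 × 1 = 4 cut set(s).
Autonomous vehicle fails to stop [OR]: union of children's cut sets → 5 cut set(s).
Minimal cut sets: {#3 front camera 2 fails, #3 lidar is down, Aft brake actuator degraded, Fallback module 2 fails, Left perception node malfunctions, Left radar 2 is out, Planner 2 fails, Planner malfunctions, Primary wheel-speed sensor offline, Reserve brake controller lost, Right radar is down}; {#3 front camera 2 fails, #3 lidar is down, Aft brake actuator degraded, C front camera stuck, Fallback module 2 fails, Left perception node malfunctions, Left radar 2 is out, Planner 2 fails, Planner malfunctions, Primary wheel-speed sensor offline, Reserve brake controller lost}; {#3 front camera 2 fails, #3 lidar is down, Aft brake actuator degraded, B fallback module is inoperative, Fallback module 2 fails, Left perception node malfunctions, Left radar 2 is out, Planner 2 fails, Planner malfunctions, Primary wheel-speed sensor offline, Reserve brake controller lost}; {#3 front camera 2 fails, #3 lidar is down, Aft brake actuator degraded, Fallback module 2 fails, Left perception node malfunctions, Left radar 2 is out, Outboard CAN bus is down, Planner 2 fails, Planner malfunctions, Primary wheel-speed sensor offline, Reserve brake controller lost}; {CAN bus 2 lost}.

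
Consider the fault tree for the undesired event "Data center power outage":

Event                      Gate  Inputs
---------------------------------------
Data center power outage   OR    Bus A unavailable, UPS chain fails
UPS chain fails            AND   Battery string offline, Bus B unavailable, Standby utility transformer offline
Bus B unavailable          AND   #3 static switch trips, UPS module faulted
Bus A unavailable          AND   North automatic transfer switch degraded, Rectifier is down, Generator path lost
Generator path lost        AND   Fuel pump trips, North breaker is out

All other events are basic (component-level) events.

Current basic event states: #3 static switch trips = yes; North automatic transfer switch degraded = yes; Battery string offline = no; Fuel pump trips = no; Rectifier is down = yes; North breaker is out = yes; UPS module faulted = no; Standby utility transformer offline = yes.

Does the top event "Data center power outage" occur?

Generator path lost [AND]: Fuel pump trips=not, North breaker is out=occurs → not all inputs occur → does not occur.
Bus A unavailable [AND]: North automatic transfer switch degraded=occurs, Rectifier is down=occurs, Generator path lost=not → not all inputs occur → does not occur.
Bus B unavailable [AND]: #3 static switch trips=occurs, UPS module faulted=not → not all inputs occur → does not occur.
UPS chain fails [AND]: Battery string offline=not, Bus B unavailable=not, Standby utility transformer offline=occurs → not all inputs occur → does not occur.
Data center power outage [OR]: Bus A unavailable=not, UPS chain fails=not → no input occurs → does not occur.

No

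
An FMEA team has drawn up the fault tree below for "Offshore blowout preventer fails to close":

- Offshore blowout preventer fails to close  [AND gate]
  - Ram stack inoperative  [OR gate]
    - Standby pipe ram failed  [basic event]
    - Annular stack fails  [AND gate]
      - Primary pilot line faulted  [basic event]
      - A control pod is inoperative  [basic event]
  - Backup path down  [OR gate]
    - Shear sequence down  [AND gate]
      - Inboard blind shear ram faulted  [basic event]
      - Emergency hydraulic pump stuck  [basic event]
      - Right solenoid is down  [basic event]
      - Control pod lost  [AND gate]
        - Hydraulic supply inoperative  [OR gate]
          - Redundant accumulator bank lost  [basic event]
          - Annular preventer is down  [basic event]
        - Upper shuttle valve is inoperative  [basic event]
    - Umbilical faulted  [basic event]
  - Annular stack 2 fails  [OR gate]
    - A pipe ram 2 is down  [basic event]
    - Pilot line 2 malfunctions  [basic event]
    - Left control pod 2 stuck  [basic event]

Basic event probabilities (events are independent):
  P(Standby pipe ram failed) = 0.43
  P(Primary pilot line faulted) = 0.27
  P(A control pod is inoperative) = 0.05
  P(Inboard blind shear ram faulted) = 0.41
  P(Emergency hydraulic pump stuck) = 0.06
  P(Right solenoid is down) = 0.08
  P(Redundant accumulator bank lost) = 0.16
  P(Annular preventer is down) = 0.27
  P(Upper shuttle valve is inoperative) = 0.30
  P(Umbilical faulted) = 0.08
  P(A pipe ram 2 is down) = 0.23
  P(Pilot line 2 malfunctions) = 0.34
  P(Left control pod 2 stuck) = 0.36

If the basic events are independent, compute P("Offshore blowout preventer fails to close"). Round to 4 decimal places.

P(Annular stack fails) [AND] = 0.27 × 0.05 = 0.013500
P(Ram stack inoperative) [OR] = 1 − (1−0.43) × (1−0.013500) = 0.437695
P(Hydraulic supply inoperative) [OR] = 1 − (1−0.16) × (1−0.27) = 0.386800
P(Control pod lost) [AND] = 0.386800 × 0.30 = 0.116040
P(Shear sequence down) [AND] = 0.41 × 0.06 × 0.08 × 0.116040 = 0.000228
P(Backup path down) [OR] = 1 − (1−0.000228) × (1−0.08) = 0.080210
P(Annular stack 2 fails) [OR] = 1 − (1−0.23) × (1−0.34) × (1−0.36) = 0.674752
P(Offshore blowout preventer fails to close) [AND] = 0.437695 × 0.080210 × 0.674752 = 0.023689
Rounded to 4 decimal places: P(Offshore blowout preventer fails to close) ≈ 0.0237.

0.0237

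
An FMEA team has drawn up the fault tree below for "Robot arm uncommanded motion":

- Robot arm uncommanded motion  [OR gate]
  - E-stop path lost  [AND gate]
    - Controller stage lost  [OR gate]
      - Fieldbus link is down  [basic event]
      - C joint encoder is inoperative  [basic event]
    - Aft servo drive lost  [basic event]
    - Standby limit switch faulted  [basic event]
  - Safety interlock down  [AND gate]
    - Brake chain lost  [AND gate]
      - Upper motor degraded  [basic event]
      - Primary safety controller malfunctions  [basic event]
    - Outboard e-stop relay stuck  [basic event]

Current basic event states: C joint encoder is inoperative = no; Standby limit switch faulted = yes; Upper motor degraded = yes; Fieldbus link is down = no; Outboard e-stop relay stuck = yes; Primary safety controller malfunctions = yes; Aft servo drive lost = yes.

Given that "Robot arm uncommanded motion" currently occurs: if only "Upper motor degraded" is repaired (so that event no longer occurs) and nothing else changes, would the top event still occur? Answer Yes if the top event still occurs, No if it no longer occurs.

Counterfactual: set "Upper motor degraded" to not occurred.
Controller stage lost [OR]: Fieldbus link is down=not, C joint encoder is inoperative=not → no input occurs → does not occur.
E-stop path lost [AND]: Controller stage lost=not, Aft servo drive lost=occurs, Standby limit switch faulted=occurs → not all inputs occur → does not occur.
Brake chain lost [AND]: Upper motor degraded=not, Primary safety controller malfunctions=occurs → not all inputs occur → does not occur.
Safety interlock down [AND]: Brake chain lost=not, Outboard e-stop relay stuck=occurs → not all inputs occur → does not occur.
Robot arm uncommanded motion [OR]: E-stop path lost=not, Safety interlock down=not → no input occurs → does not occur.

No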